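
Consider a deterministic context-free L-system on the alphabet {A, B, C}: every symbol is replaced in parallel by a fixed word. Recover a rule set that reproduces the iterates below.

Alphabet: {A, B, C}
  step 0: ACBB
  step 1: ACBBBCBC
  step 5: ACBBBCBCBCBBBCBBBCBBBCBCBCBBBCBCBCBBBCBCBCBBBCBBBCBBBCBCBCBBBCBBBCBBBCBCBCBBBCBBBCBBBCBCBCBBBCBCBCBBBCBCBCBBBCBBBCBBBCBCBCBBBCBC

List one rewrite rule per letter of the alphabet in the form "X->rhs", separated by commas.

  step 0 ⇒ step 1: ACBB ⇒ AC·BB·BC·BC
    A ↦ AC
    B ↦ BC
    C ↦ BB

A->AC, B->BC, C->BB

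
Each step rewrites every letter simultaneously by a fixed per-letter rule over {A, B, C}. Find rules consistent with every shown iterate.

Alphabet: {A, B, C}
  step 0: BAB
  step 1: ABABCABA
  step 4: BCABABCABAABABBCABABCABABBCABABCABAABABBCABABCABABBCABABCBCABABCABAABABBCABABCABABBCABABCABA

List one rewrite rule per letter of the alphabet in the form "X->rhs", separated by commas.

A->BC, B->ABA, C->B

  step 0 ⇒ step 1: BAB ⇒ ABA·BC·ABA
    A ↦ BC
    B ↦ ABA
    C ↦ B  (constrained at step 1)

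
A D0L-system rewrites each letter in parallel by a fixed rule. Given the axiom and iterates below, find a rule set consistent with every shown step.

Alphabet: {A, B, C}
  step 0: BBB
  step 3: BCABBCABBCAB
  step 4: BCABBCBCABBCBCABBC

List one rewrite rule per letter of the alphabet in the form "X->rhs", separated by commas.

  step 3 ⇒ step 4: BCABBCABBCAB ⇒ BC·A·B·BC·BC·A·B·BC·BC·A·B·BC
    A ↦ B
    B ↦ BC
    C ↦ A

A->B, B->BC, C->A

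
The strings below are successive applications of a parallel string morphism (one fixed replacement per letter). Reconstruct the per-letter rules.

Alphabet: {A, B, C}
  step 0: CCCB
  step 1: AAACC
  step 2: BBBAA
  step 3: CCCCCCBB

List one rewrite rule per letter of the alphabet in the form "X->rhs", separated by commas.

A->B, B->CC, C->A

  step 2 ⇒ step 3: BBBAA ⇒ CC·CC·CC·B·B
    A ↦ B
    B ↦ CC
  step 0 ⇒ step 1: CCCB ⇒ A·A·A·CC
    C ↦ A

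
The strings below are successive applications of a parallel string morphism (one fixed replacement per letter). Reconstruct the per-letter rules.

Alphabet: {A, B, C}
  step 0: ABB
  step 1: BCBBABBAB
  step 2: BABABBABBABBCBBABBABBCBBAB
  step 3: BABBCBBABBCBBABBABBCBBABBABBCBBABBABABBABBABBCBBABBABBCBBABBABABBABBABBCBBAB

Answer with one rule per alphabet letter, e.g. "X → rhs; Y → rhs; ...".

A->BCB, B->BAB, C->AB

  step 2 ⇒ step 3: BABABBABBABBCBBABBABBCBBAB ⇒ BAB·BCB·BAB·BCB·BAB·BAB·BCB·BAB·BAB·BCB·BAB·BAB·AB·BAB·BAB·BCB·BAB·BAB·BCB·BAB·BAB·AB·BAB·BAB·BCB·BAB
    A ↦ BCB
    B ↦ BAB
    C ↦ AB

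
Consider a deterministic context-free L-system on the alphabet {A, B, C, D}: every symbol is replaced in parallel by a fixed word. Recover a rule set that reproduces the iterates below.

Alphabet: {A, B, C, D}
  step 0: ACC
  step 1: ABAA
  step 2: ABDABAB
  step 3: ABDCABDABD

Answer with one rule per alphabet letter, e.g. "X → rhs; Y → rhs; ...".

  step 2 ⇒ step 3: ABDABAB ⇒ AB·D·C·AB·D·AB·D
    A ↦ AB
    B ↦ D
    D ↦ C
  step 0 ⇒ step 1: ACC ⇒ AB·A·A
    C ↦ A

A->AB, B->D, C->A, D->C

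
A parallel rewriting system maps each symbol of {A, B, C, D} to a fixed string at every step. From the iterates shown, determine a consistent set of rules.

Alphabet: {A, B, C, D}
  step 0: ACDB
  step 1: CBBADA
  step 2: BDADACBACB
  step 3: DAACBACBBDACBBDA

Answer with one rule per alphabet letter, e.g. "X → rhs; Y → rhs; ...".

  step 2 ⇒ step 3: BDADACBACB ⇒ DA·A·CB·A·CB·B·DA·CB·B·DA
    A ↦ CB
    B ↦ DA
    C ↦ B
    D ↦ A

A->CB, B->DA, C->B, D->A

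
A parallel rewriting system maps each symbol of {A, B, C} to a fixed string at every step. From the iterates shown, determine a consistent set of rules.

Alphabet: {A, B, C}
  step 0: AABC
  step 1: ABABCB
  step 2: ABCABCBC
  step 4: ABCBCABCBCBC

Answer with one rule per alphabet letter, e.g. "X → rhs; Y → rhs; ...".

  step 1 ⇒ step 2: ABABCB ⇒ AB·C·AB·C·B·C
    A ↦ AB
    B ↦ C
    C ↦ B

A->AB, B->C, C->B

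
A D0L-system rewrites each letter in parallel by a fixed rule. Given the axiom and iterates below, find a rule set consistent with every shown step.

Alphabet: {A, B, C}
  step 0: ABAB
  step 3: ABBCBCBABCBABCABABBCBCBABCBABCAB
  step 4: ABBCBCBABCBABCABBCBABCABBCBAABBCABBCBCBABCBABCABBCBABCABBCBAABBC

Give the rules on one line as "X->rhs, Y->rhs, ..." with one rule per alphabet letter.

  step 3 ⇒ step 4: ABBCBCBABCBABCABABBCBCBABCBABCAB ⇒ AB·BC·BC·BA·BC·BA·BC·AB·BC·BA·BC·AB·BC·BA·AB·BC·AB·BC·BC·BA·BC·BA·BC·AB·BC·BA·BC·AB·BC·BA·AB·BC
    A ↦ AB
    B ↦ BC
    C ↦ BA

A->AB, B->BC, C->BA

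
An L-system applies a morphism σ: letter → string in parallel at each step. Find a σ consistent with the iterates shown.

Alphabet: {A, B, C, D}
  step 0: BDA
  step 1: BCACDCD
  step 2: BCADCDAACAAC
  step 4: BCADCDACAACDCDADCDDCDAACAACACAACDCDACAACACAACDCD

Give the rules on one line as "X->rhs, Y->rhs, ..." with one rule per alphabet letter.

  step 1 ⇒ step 2: BCACDCD ⇒ BC·A·DCD·A·AC·A·AC
    A ↦ DCD
    B ↦ BC
    C ↦ A
    D ↦ AC

A->DCD, B->BC, C->A, D->AC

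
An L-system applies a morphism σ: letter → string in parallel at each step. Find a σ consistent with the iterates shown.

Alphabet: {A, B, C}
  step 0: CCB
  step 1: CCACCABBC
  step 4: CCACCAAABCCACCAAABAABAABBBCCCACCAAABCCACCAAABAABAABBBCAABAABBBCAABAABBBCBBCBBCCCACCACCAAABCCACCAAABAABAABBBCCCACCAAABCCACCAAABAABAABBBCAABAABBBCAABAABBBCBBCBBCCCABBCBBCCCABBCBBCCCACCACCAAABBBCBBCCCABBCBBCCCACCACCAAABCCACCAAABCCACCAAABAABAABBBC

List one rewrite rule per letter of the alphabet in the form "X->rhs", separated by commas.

  step 0 ⇒ step 1: CCB ⇒ CCA·CCA·BBC
    B ↦ BBC
    C ↦ CCA
    A ↦ AAB  (constrained at step 1)

A->AAB, B->BBC, C->CCA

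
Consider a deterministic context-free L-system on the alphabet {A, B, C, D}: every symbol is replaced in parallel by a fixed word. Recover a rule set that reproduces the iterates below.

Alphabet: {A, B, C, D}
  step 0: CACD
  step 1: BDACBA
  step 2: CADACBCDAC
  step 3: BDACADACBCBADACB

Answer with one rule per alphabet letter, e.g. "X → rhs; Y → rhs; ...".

  step 2 ⇒ step 3: CADACBCDAC ⇒ B·DAC·A·DAC·B·C·B·A·DAC·B
    A ↦ DAC
    B ↦ C
    C ↦ B
    D ↦ A

A->DAC, B->C, C->B, D->A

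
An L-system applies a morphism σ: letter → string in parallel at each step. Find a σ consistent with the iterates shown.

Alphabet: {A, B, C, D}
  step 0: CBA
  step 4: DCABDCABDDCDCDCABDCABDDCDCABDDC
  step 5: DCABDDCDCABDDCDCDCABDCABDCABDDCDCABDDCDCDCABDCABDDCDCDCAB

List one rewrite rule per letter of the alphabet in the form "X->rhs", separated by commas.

  step 4 ⇒ step 5: DCABDCABDDCDCDCABDCABDDCDCABDDC ⇒ DC·AB·DD·C·DC·AB·DD·C·DC·DC·AB·DC·AB·DC·AB·DD·C·DC·AB·DD·C·DC·DC·AB·DC·AB·DD·C·DC·DC·AB
    A ↦ DD
    B ↦ C
    C ↦ AB
    D ↦ DC

A->DD, B->C, C->AB, D->DC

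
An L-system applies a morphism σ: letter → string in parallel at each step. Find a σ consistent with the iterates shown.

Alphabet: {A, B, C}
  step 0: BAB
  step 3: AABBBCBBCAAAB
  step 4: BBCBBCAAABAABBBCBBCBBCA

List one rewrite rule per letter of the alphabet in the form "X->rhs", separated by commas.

A->BBC, B->A, C->B

  step 3 ⇒ step 4: AABBBCBBCAAAB ⇒ BBC·BBC·A·A·A·B·A·A·B·BBC·BBC·BBC·A
    A ↦ BBC
    B ↦ A
    C ↦ B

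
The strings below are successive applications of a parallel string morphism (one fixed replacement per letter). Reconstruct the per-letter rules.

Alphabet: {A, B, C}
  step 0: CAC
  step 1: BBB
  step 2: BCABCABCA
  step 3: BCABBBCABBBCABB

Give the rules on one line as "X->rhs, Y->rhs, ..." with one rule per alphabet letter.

A->B, B->BCA, C->B

  step 2 ⇒ step 3: BCABCABCA ⇒ BCA·B·B·BCA·B·B·BCA·B·B
    A ↦ B
    B ↦ BCA
    C ↦ B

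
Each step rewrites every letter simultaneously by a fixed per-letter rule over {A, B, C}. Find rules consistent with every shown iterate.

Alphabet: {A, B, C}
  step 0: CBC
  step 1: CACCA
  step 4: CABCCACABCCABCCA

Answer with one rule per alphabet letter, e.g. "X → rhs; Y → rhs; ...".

  step 0 ⇒ step 1: CBC ⇒ CA·C·CA
    B ↦ C
    C ↦ CA
    A ↦ B  (constrained at step 1)

A->B, B->C, C->CA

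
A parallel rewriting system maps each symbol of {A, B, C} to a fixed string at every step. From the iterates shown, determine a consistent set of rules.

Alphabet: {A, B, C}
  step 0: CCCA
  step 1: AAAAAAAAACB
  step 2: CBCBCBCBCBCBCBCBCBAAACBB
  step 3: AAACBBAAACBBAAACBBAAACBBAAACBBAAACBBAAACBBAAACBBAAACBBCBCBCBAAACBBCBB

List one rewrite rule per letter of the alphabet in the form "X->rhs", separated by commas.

  step 2 ⇒ step 3: CBCBCBCBCBCBCBCBCBAAACBB ⇒ AAA·CBB·AAA·CBB·AAA·CBB·AAA·CBB·AAA·CBB·AAA·CBB·AAA·CBB·AAA·CBB·AAA·CBB·CB·CB·CB·AAA·CBB·CBB
    A ↦ CB
    B ↦ CBB
    C ↦ AAA

A->CB, B->CBB, C->AAA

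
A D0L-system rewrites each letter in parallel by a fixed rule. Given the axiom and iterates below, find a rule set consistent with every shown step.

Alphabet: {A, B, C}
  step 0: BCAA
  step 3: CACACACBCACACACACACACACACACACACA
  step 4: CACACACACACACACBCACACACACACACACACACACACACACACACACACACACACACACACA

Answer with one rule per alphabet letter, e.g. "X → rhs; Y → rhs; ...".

  step 3 ⇒ step 4: CACACACBCACACACACACACACACACACACA ⇒ CA·CA·CA·CA·CA·CA·CA·CB·CA·CA·CA·CA·CA·CA·CA·CA·CA·CA·CA·CA·CA·CA·CA·CA·CA·CA·CA·CA·CA·CA·CA·CA
    A ↦ CA
    B ↦ CB
    C ↦ CA

A->CA, B->CB, C->CA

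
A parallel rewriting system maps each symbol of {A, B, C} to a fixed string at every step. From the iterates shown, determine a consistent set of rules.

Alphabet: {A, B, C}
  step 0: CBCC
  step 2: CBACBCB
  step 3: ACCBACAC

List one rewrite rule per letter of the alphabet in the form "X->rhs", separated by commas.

A->CB, B->C, C->A

  step 2 ⇒ step 3: CBACBCB ⇒ A·C·CB·A·C·A·C
    A ↦ CB
    B ↦ C
    C ↦ A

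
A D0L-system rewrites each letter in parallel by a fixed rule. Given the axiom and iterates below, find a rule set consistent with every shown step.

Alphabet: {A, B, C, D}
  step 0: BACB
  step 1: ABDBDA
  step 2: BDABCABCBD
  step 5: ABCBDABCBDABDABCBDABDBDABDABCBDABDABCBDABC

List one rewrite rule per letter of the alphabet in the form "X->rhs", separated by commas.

A->BD, B->A, C->BD, D->BC

  step 1 ⇒ step 2: ABDBDA ⇒ BD·A·BC·A·BC·BD
    A ↦ BD
    B ↦ A
    D ↦ BC
  step 0 ⇒ step 1: BACB ⇒ A·BD·BD·A
    C ↦ BD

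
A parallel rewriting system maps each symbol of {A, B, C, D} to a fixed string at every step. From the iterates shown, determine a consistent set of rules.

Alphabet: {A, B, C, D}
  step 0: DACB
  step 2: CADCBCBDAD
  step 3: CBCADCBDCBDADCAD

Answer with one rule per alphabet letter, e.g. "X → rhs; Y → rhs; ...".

A->C, B->D, C->CB, D->AD

  step 2 ⇒ step 3: CADCBCBDAD ⇒ CB·C·AD·CB·D·CB·D·AD·C·AD
    A ↦ C
    B ↦ D
    C ↦ CB
    D ↦ AD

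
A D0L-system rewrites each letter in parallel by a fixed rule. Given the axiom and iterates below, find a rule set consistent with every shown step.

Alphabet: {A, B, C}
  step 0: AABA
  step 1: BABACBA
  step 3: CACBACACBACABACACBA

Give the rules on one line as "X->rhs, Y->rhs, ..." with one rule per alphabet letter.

  step 0 ⇒ step 1: AABA ⇒ BA·BA·C·BA
    A ↦ BA
    B ↦ C
    C ↦ CA  (constrained at step 1)

A->BA, B->C, C->CA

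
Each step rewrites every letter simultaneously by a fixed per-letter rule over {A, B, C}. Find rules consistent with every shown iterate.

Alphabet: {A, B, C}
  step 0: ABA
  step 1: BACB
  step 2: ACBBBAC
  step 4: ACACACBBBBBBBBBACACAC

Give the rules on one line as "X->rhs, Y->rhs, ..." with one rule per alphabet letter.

  step 1 ⇒ step 2: BACB ⇒ AC·B·BB·AC
    A ↦ B
    B ↦ AC
    C ↦ BB

A->B, B->AC, C->BB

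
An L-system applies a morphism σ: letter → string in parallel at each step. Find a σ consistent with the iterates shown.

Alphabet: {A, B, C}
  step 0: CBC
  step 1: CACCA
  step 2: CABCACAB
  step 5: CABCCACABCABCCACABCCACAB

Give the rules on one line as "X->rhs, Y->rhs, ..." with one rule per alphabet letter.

A->B, B->C, C->CA

  step 1 ⇒ step 2: CACCA ⇒ CA·B·CA·CA·B
    A ↦ B
    C ↦ CA
  step 0 ⇒ step 1: CBC ⇒ CA·C·CA
    B ↦ C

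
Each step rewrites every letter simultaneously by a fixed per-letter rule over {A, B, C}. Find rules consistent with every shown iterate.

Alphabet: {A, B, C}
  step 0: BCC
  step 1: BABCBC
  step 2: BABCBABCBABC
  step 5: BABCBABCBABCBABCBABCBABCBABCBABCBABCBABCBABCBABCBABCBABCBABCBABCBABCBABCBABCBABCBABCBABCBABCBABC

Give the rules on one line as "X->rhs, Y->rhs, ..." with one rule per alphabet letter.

A->BC, B->BA, C->BC

  step 1 ⇒ step 2: BABCBC ⇒ BA·BC·BA·BC·BA·BC
    A ↦ BC
    B ↦ BA
    C ↦ BC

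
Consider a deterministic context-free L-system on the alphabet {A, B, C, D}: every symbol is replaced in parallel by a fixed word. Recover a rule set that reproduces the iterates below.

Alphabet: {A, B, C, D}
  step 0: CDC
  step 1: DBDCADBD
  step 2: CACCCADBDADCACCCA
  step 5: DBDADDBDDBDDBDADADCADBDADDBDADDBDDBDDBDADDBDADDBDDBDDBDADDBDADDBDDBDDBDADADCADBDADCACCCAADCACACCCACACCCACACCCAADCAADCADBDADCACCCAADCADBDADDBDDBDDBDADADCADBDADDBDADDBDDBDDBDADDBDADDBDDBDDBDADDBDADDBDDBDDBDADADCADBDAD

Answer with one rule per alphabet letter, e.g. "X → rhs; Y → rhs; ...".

A->AD, B->CC, C->DBD, D->CA

  step 1 ⇒ step 2: DBDCADBD ⇒ CA·CC·CA·DBD·AD·CA·CC·CA
    A ↦ AD
    B ↦ CC
    C ↦ DBD
    D ↦ CA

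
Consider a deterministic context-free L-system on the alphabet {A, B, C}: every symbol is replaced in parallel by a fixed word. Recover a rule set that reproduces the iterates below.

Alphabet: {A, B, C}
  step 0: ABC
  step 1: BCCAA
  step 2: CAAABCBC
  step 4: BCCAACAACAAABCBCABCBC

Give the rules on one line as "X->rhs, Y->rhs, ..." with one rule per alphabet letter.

  step 1 ⇒ step 2: BCCAA ⇒ CA·A·A·BC·BC
    A ↦ BC
    B ↦ CA
    C ↦ A

A->BC, B->CA, C->A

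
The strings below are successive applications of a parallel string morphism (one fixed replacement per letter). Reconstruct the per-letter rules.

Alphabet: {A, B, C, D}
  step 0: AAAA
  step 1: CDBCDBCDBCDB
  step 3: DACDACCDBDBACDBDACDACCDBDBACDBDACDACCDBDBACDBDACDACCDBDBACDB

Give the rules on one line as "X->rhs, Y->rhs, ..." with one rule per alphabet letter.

A->CDB, B->BA, C->D, D->DAC

  step 0 ⇒ step 1: AAAA ⇒ CDB·CDB·CDB·CDB
    A ↦ CDB
    B ↦ BA  (constrained at step 1)
    C ↦ D  (constrained at step 1)
    D ↦ DAC  (constrained at step 1)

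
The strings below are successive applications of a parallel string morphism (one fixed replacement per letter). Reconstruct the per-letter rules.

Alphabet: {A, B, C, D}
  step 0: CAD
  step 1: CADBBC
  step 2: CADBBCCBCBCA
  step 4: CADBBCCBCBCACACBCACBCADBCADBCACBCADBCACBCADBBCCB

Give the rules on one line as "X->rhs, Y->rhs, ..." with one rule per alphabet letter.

A->DB, B->CB, C->CA, D->BC

  step 1 ⇒ step 2: CADBBC ⇒ CA·DB·BC·CB·CB·CA
    A ↦ DB
    B ↦ CB
    C ↦ CA
    D ↦ BC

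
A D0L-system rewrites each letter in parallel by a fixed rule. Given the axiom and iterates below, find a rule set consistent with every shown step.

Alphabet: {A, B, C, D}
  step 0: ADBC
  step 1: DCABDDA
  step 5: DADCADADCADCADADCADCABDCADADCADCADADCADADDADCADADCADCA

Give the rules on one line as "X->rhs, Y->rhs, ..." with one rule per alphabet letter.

  step 0 ⇒ step 1: ADBC ⇒ D·CA·BD·DA
    A ↦ D
    B ↦ BD
    C ↦ DA
    D ↦ CA

A->D, B->BD, C->DA, D->CA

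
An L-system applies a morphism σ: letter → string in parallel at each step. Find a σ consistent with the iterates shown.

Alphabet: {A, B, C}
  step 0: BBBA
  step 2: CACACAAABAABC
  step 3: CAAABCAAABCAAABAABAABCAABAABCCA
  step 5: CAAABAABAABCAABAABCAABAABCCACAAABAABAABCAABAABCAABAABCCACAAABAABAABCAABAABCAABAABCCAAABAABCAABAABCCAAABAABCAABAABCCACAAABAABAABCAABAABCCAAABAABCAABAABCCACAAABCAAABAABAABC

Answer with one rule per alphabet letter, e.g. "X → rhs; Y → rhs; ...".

A->AAB, B->C, C->CA

  step 2 ⇒ step 3: CACACAAABAABC ⇒ CA·AAB·CA·AAB·CA·AAB·AAB·AAB·C·AAB·AAB·C·CA
    A ↦ AAB
    B ↦ C
    C ↦ CA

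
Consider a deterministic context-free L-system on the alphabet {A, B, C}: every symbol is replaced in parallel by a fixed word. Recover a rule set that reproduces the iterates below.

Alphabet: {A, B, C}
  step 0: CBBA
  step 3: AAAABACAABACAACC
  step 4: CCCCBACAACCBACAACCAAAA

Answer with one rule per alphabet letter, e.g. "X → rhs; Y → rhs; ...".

  step 3 ⇒ step 4: AAAABACAABACAACC ⇒ C·C·C·C·BA·C·AA·C·C·BA·C·AA·C·C·AA·AA
    A ↦ C
    B ↦ BA
    C ↦ AA

A->C, B->BA, C->AA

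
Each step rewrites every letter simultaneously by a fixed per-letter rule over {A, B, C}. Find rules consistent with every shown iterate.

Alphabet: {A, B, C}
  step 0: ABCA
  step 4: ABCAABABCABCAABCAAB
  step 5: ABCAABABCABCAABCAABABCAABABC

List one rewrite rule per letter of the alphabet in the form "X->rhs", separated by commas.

A->AB, B->C, C->A

  step 4 ⇒ step 5: ABCAABABCABCAABCAAB ⇒ AB·C·A·AB·AB·C·AB·C·A·AB·C·A·AB·AB·C·A·AB·AB·C
    A ↦ AB
    B ↦ C
    C ↦ A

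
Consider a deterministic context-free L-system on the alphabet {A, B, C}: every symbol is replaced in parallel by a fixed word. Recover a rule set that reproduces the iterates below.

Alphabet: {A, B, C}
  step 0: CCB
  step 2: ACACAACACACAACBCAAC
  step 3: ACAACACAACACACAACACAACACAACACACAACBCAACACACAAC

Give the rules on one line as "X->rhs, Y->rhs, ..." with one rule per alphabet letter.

A->AC, B->BC, C->AAC

  step 2 ⇒ step 3: ACACAACACACAACBCAAC ⇒ AC·AAC·AC·AAC·AC·AC·AAC·AC·AAC·AC·AAC·AC·AC·AAC·BC·AAC·AC·AC·AAC
    A ↦ AC
    B ↦ BC
    C ↦ AAC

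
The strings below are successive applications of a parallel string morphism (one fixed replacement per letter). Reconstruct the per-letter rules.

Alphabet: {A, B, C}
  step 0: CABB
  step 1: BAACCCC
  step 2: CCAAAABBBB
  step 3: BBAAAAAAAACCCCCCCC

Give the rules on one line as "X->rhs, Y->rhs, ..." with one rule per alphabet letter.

  step 2 ⇒ step 3: CCAAAABBBB ⇒ B·B·AA·AA·AA·AA·CC·CC·CC·CC
    A ↦ AA
    B ↦ CC
    C ↦ B

A->AA, B->CC, C->B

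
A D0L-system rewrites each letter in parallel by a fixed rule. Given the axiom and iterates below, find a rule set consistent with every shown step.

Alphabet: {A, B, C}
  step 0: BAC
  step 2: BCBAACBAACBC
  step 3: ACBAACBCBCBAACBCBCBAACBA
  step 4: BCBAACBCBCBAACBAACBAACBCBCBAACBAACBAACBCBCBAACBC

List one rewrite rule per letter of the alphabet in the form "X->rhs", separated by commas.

A->BC, B->AC, C->BA

  step 3 ⇒ step 4: ACBAACBCBCBAACBCBCBAACBA ⇒ BC·BA·AC·BC·BC·BA·AC·BA·AC·BA·AC·BC·BC·BA·AC·BA·AC·BA·AC·BC·BC·BA·AC·BC
    A ↦ BC
    B ↦ AC
    C ↦ BA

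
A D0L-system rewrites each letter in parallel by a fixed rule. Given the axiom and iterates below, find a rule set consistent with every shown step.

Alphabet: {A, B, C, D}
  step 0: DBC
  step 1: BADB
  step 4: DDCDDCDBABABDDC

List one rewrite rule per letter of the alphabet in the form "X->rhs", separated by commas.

  step 0 ⇒ step 1: DBC ⇒ BA·D·B
    B ↦ D
    C ↦ B
    D ↦ BA
    A ↦ DC  (constrained at step 1)

A->DC, B->D, C->B, D->BA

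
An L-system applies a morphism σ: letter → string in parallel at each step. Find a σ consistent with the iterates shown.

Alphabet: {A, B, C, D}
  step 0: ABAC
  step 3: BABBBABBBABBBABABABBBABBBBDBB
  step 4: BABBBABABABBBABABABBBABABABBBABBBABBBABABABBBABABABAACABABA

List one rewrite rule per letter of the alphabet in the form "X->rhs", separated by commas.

  step 3 ⇒ step 4: BABBBABBBABBBABABABBBABBBBDBB ⇒ BA·BB·BA·BA·BA·BB·BA·BA·BA·BB·BA·BA·BA·BB·BA·BB·BA·BB·BA·BA·BA·BB·BA·BA·BA·BA·ACA·BA·BA
    A ↦ BB
    B ↦ BA
    D ↦ ACA
    C ↦ D  (constrained at step 0)

A->BB, B->BA, C->D, D->ACA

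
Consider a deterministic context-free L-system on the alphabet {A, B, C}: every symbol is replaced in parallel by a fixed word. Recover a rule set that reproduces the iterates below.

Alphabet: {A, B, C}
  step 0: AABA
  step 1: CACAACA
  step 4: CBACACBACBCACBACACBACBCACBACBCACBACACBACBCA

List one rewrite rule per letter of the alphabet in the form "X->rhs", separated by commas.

A->CA, B->A, C->CB

  step 0 ⇒ step 1: AABA ⇒ CA·CA·A·CA
    A ↦ CA
    B ↦ A
    C ↦ CB  (constrained at step 1)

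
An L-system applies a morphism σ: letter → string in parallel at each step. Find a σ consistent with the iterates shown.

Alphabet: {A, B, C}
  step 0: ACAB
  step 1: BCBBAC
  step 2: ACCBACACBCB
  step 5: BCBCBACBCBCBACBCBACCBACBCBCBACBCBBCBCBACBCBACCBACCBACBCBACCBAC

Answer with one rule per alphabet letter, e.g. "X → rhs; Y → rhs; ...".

  step 1 ⇒ step 2: BCBBAC ⇒ AC·CB·AC·AC·B·CB
    A ↦ B
    B ↦ AC
    C ↦ CB

A->B, B->AC, C->CB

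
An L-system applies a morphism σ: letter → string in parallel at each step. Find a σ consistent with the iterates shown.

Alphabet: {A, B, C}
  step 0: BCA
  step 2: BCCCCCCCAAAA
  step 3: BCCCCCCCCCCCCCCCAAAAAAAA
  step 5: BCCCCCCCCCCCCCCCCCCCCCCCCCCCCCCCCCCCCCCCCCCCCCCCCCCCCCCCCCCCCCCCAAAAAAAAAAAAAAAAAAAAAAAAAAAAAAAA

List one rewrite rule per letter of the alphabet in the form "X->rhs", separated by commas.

  step 2 ⇒ step 3: BCCCCCCCAAAA ⇒ BC·CC·CC·CC·CC·CC·CC·CC·AA·AA·AA·AA
    A ↦ AA
    B ↦ BC
    C ↦ CC

A->AA, B->BC, C->CC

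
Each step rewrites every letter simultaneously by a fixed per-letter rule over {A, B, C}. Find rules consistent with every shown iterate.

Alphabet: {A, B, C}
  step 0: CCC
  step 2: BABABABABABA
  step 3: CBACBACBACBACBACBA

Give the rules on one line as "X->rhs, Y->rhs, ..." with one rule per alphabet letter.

A->BA, B->C, C->AA

  step 2 ⇒ step 3: BABABABABABA ⇒ C·BA·C·BA·C·BA·C·BA·C·BA·C·BA
    A ↦ BA
    B ↦ C
    C ↦ AA  (constrained at step 0)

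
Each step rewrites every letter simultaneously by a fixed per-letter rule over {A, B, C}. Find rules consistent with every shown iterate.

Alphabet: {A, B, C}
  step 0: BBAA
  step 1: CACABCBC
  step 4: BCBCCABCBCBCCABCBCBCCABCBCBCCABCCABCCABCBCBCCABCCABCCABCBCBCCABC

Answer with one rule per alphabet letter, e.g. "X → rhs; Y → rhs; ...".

A->BC, B->CA, C->BC

  step 0 ⇒ step 1: BBAA ⇒ CA·CA·BC·BC
    A ↦ BC
    B ↦ CA
    C ↦ BC  (constrained at step 1)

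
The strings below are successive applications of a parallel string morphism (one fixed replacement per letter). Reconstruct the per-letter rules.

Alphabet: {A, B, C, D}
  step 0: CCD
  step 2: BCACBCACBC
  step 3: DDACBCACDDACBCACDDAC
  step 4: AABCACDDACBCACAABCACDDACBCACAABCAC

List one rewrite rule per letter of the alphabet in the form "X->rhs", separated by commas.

  step 3 ⇒ step 4: DDACBCACDDACBCACDDAC ⇒ A·A·BC·AC·DD·AC·BC·AC·A·A·BC·AC·DD·AC·BC·AC·A·A·BC·AC
    A ↦ BC
    B ↦ DD
    C ↦ AC
    D ↦ A

A->BC, B->DD, C->AC, D->A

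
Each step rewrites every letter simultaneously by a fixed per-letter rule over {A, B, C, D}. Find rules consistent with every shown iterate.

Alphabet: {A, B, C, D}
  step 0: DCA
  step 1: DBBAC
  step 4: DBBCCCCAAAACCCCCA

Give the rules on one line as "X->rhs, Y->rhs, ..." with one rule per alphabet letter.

  step 0 ⇒ step 1: DCA ⇒ DBB·A·C
    A ↦ C
    C ↦ A
    D ↦ DBB
    B ↦ CC  (constrained at step 1)

A->C, B->CC, C->A, D->DBB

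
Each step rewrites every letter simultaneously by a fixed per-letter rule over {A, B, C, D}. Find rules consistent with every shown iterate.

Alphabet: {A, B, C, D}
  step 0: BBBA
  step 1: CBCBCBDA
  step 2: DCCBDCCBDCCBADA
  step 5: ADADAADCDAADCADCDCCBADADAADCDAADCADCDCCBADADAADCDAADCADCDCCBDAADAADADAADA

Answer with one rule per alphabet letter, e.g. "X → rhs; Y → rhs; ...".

A->DA, B->CB, C->DC, D->A

  step 1 ⇒ step 2: CBCBCBDA ⇒ DC·CB·DC·CB·DC·CB·A·DA
    A ↦ DA
    B ↦ CB
    C ↦ DC
    D ↦ A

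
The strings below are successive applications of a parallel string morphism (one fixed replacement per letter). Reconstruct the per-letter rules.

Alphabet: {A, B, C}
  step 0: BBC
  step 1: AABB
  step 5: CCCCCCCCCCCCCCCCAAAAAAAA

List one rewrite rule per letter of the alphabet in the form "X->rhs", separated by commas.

  step 0 ⇒ step 1: BBC ⇒ A·A·BB
    B ↦ A
    C ↦ BB
    A ↦ CC  (constrained at step 1)

A->CC, B->A, C->BB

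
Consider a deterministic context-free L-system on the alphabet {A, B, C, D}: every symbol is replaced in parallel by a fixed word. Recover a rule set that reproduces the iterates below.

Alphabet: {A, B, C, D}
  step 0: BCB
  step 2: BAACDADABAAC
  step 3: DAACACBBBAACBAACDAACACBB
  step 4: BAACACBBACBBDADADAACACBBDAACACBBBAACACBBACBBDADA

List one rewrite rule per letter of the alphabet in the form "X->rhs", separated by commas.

A->AC, B->DA, C->BB, D->BA

  step 3 ⇒ step 4: DAACACBBBAACBAACDAACACBB ⇒ BA·AC·AC·BB·AC·BB·DA·DA·DA·AC·AC·BB·DA·AC·AC·BB·BA·AC·AC·BB·AC·BB·DA·DA
    A ↦ AC
    B ↦ DA
    C ↦ BB
    D ↦ BA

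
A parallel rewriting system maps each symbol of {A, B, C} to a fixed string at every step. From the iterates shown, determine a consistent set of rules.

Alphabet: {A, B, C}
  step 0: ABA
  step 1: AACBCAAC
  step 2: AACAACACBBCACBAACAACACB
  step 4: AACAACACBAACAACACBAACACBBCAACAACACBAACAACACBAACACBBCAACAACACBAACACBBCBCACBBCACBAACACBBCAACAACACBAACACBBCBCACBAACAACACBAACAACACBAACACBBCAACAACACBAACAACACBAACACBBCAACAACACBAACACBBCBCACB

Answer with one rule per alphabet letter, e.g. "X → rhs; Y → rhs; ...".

  step 1 ⇒ step 2: AACBCAAC ⇒ AAC·AAC·ACB·BC·ACB·AAC·AAC·ACB
    A ↦ AAC
    B ↦ BC
    C ↦ ACB

A->AAC, B->BC, C->ACB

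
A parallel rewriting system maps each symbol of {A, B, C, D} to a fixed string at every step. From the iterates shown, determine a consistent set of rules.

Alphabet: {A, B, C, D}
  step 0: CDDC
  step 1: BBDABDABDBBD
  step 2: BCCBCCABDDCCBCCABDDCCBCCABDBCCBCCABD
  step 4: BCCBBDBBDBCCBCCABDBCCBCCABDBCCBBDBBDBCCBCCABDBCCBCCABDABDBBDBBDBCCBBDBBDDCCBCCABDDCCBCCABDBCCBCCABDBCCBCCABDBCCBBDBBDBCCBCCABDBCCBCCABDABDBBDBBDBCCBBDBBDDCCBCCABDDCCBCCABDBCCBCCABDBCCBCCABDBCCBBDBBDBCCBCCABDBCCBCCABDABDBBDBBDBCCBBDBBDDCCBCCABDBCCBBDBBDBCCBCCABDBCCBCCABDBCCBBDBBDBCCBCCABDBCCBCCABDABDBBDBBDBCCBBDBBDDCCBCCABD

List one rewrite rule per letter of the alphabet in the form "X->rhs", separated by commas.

  step 1 ⇒ step 2: BBDABDABDBBD ⇒ BCC·BCC·ABD·DCC·BCC·ABD·DCC·BCC·ABD·BCC·BCC·ABD
    A ↦ DCC
    B ↦ BCC
    D ↦ ABD
  step 0 ⇒ step 1: CDDC ⇒ BBD·ABD·ABD·BBD
    C ↦ BBD

A->DCC, B->BCC, C->BBD, D->ABD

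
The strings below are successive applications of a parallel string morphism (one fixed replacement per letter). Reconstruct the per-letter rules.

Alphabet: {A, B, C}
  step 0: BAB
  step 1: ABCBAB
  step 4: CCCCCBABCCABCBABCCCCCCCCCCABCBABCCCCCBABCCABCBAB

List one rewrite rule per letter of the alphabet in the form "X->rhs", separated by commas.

A->CB, B->AB, C->CC

  step 0 ⇒ step 1: BAB ⇒ AB·CB·AB
    A ↦ CB
    B ↦ AB
    C ↦ CC  (constrained at step 1)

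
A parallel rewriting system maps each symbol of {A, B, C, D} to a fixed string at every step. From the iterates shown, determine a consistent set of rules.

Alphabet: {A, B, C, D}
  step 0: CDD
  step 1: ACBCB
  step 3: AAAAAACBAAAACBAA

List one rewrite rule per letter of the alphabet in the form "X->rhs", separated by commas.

A->AA, B->DA, C->A, D->CB

  step 0 ⇒ step 1: CDD ⇒ A·CB·CB
    C ↦ A
    D ↦ CB
    A ↦ AA  (constrained at step 1)
    B ↦ DA  (constrained at step 1)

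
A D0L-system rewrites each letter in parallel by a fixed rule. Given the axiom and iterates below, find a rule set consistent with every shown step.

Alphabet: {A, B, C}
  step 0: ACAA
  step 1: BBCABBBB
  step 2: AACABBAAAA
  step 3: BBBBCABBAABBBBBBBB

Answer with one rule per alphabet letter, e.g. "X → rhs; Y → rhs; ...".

A->BB, B->A, C->CA

  step 2 ⇒ step 3: AACABBAAAA ⇒ BB·BB·CA·BB·A·A·BB·BB·BB·BB
    A ↦ BB
    B ↦ A
    C ↦ CA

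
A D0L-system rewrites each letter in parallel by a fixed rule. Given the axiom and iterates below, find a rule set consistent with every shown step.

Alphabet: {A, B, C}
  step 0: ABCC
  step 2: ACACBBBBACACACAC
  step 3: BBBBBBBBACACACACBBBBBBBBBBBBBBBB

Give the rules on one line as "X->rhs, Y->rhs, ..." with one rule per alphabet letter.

  step 2 ⇒ step 3: ACACBBBBACACACAC ⇒ BB·BB·BB·BB·AC·AC·AC·AC·BB·BB·BB·BB·BB·BB·BB·BB
    A ↦ BB
    B ↦ AC
    C ↦ BB

A->BB, B->AC, C->BB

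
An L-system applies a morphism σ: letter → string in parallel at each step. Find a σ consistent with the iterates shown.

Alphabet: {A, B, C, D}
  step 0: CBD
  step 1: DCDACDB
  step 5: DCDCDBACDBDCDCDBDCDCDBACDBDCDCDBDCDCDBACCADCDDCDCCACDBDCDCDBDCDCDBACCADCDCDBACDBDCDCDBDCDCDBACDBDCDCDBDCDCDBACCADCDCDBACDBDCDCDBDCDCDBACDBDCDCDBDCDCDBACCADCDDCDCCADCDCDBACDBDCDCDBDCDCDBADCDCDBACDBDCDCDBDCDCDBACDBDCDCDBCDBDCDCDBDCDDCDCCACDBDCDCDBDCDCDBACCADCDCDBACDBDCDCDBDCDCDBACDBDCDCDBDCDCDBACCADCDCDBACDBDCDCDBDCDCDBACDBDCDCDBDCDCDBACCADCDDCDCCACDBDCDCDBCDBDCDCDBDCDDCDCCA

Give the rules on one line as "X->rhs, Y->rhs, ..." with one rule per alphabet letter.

  step 0 ⇒ step 1: CBD ⇒ DCD·A·CDB
    B ↦ A
    C ↦ DCD
    D ↦ CDB
    A ↦ CCA  (constrained at step 1)

A->CCA, B->A, C->DCD, D->CDB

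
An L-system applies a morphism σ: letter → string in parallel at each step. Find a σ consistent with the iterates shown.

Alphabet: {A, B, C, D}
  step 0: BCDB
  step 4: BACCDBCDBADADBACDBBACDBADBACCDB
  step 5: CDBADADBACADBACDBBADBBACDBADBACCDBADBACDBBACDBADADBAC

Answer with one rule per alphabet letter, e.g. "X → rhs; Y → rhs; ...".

A->DB, B->C, C->AD, D->BA

  step 4 ⇒ step 5: BACCDBCDBADADBACDBBACDBADBACCDB ⇒ C·DB·AD·AD·BA·C·AD·BA·C·DB·BA·DB·BA·C·DB·AD·BA·C·C·DB·AD·BA·C·DB·BA·C·DB·AD·AD·BA·C
    A ↦ DB
    B ↦ C
    C ↦ AD
    D ↦ BA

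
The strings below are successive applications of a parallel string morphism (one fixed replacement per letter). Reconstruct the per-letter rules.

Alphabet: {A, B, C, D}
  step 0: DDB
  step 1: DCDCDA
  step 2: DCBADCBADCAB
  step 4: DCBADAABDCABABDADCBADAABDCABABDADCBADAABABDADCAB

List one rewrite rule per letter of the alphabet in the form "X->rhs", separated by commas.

  step 1 ⇒ step 2: DCDCDA ⇒ DC·BA·DC·BA·DC·AB
    A ↦ AB
    C ↦ BA
    D ↦ DC
  step 0 ⇒ step 1: DDB ⇒ DC·DC·DA
    B ↦ DA

A->AB, B->DA, C->BA, D->DC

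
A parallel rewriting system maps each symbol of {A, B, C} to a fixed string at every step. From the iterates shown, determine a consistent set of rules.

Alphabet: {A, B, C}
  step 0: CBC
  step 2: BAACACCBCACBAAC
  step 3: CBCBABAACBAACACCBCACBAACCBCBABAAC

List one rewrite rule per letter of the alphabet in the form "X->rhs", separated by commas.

  step 2 ⇒ step 3: BAACACCBCACBAAC ⇒ CBC·BA·BA·AC·BA·AC·AC·CBC·AC·BA·AC·CBC·BA·BA·AC
    A ↦ BA
    B ↦ CBC
    C ↦ AC

A->BA, B->CBC, C->AC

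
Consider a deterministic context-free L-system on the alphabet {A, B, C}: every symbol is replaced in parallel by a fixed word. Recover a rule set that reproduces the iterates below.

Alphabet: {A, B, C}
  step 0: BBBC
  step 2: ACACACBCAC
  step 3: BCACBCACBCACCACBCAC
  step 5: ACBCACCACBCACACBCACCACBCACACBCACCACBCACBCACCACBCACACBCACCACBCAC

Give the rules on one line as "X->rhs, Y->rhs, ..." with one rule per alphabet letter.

A->BC, B->C, C->AC

  step 2 ⇒ step 3: ACACACBCAC ⇒ BC·AC·BC·AC·BC·AC·C·AC·BC·AC
    A ↦ BC
    B ↦ C
    C ↦ AC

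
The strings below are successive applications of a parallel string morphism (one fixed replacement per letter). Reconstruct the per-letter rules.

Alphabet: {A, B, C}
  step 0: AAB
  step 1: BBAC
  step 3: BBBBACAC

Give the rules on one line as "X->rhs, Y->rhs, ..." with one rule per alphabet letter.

  step 0 ⇒ step 1: AAB ⇒ B·B·AC
    A ↦ B
    B ↦ AC
    C ↦ B  (constrained at step 1)

A->B, B->AC, C->B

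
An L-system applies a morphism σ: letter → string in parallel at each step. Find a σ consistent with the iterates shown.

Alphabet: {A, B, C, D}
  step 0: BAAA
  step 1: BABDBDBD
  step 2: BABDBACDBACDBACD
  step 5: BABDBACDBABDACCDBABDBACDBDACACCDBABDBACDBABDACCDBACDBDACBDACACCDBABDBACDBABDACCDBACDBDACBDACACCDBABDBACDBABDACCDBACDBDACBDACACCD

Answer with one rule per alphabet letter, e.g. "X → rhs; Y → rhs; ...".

  step 1 ⇒ step 2: BABDBDBD ⇒ BA·BD·BA·CD·BA·CD·BA·CD
    A ↦ BD
    B ↦ BA
    D ↦ CD
    C ↦ AC  (constrained at step 2)

A->BD, B->BA, C->AC, D->CD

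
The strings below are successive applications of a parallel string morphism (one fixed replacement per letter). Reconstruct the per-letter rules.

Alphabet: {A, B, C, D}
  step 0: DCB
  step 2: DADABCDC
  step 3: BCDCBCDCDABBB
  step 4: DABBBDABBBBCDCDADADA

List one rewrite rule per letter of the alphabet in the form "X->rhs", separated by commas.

  step 3 ⇒ step 4: BCDCBCDCDABBB ⇒ DA·B·B·B·DA·B·B·B·B·CDC·DA·DA·DA
    A ↦ CDC
    B ↦ DA
    C ↦ B
    D ↦ B

A->CDC, B->DA, C->B, D->B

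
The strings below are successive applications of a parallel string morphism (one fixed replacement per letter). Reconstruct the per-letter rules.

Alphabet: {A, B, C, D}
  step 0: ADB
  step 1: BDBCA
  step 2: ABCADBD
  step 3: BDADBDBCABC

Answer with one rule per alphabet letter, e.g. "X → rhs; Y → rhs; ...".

  step 2 ⇒ step 3: ABCADBD ⇒ BD·A·D·BD·BC·A·BC
    A ↦ BD
    B ↦ A
    C ↦ D
    D ↦ BC

A->BD, B->A, C->D, D->BC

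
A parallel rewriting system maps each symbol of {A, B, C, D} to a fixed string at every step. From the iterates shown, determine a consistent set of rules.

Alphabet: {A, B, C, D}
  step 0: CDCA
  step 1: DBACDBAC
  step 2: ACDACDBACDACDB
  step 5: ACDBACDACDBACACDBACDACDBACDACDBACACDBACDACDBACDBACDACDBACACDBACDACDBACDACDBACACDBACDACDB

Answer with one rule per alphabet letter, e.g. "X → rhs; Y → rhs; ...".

A->AC, B->D, C->DB, D->AC

  step 1 ⇒ step 2: DBACDBAC ⇒ AC·D·AC·DB·AC·D·AC·DB
    A ↦ AC
    B ↦ D
    C ↦ DB
    D ↦ AC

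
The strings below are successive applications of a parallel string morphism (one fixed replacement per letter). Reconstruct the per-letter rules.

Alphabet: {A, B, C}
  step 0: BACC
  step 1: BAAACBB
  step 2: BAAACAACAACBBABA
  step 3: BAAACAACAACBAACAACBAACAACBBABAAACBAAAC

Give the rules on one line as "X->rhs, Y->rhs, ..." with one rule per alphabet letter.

  step 2 ⇒ step 3: BAAACAACAACBBABA ⇒ BA·AAC·AAC·AAC·B·AAC·AAC·B·AAC·AAC·B·BA·BA·AAC·BA·AAC
    A ↦ AAC
    B ↦ BA
    C ↦ B

A->AAC, B->BA, C->B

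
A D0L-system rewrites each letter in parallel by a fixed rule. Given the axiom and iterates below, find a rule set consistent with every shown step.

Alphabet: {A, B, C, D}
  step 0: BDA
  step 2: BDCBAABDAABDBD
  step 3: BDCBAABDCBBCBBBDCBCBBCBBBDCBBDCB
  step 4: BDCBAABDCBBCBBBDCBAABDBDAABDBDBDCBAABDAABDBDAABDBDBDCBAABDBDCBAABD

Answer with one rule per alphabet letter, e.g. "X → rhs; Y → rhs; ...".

A->CBB, B->BD, C->AA, D->CB

  step 3 ⇒ step 4: BDCBAABDCBBCBBBDCBCBBCBBBDCBBDCB ⇒ BD·CB·AA·BD·CBB·CBB·BD·CB·AA·BD·BD·AA·BD·BD·BD·CB·AA·BD·AA·BD·BD·AA·BD·BD·BD·CB·AA·BD·BD·CB·AA·BD
    A ↦ CBB
    B ↦ BD
    C ↦ AA
    D ↦ CB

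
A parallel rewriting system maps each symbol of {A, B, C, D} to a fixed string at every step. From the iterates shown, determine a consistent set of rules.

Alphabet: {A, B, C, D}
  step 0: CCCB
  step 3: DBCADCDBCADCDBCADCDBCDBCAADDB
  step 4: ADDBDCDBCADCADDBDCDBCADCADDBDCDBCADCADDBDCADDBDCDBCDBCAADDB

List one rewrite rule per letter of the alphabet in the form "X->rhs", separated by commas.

A->DBC, B->DDB, C->DC, D->A

  step 3 ⇒ step 4: DBCADCDBCADCDBCADCDBCDBCAADDB ⇒ A·DDB·DC·DBC·A·DC·A·DDB·DC·DBC·A·DC·A·DDB·DC·DBC·A·DC·A·DDB·DC·A·DDB·DC·DBC·DBC·A·A·DDB
    A ↦ DBC
    B ↦ DDB
    C ↦ DC
    D ↦ A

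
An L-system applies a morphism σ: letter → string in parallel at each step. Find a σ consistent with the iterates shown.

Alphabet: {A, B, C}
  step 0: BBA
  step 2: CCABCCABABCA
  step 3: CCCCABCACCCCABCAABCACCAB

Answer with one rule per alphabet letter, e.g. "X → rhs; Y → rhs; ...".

A->AB, B->CA, C->CC

  step 2 ⇒ step 3: CCABCCABABCA ⇒ CC·CC·AB·CA·CC·CC·AB·CA·AB·CA·CC·AB
    A ↦ AB
    B ↦ CA
    C ↦ CC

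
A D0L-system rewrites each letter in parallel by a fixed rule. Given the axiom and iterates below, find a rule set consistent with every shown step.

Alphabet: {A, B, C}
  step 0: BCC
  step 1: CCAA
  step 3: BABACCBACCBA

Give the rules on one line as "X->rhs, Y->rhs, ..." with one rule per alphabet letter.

  step 0 ⇒ step 1: BCC ⇒ CC·A·A
    B ↦ CC
    C ↦ A
    A ↦ BA  (constrained at step 1)

A->BA, B->CC, C->A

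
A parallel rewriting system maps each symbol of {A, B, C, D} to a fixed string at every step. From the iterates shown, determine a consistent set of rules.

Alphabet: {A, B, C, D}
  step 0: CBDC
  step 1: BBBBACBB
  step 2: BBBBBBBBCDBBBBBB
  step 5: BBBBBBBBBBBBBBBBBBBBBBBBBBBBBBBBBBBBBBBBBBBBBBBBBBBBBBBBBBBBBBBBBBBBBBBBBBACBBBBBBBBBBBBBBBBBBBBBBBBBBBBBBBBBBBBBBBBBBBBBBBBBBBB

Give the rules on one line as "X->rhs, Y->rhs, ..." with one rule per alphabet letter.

A->CD, B->BB, C->BB, D->AC

  step 1 ⇒ step 2: BBBBACBB ⇒ BB·BB·BB·BB·CD·BB·BB·BB
    A ↦ CD
    B ↦ BB
    C ↦ BB
  step 0 ⇒ step 1: CBDC ⇒ BB·BB·AC·BB
    D ↦ AC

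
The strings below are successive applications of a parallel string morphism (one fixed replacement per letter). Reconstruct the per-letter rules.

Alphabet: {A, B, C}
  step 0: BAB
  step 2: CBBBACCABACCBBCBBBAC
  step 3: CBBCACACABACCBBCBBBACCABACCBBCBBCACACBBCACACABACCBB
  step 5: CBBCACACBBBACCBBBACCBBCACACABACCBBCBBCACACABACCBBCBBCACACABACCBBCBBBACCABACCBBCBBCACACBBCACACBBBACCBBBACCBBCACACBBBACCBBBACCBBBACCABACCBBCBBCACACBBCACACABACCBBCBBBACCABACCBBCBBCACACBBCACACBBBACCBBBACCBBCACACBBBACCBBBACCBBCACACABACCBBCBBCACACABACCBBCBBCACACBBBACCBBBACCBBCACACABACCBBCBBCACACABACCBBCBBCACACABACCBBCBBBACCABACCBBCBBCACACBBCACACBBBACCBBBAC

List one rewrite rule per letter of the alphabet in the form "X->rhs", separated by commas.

  step 2 ⇒ step 3: CBBBACCABACCBBCBBBAC ⇒ CBB·CA·CA·CA·BAC·CBB·CBB·BAC·CA·BAC·CBB·CBB·CA·CA·CBB·CA·CA·CA·BAC·CBB
    A ↦ BAC
    B ↦ CA
    C ↦ CBB

A->BAC, B->CA, C->CBB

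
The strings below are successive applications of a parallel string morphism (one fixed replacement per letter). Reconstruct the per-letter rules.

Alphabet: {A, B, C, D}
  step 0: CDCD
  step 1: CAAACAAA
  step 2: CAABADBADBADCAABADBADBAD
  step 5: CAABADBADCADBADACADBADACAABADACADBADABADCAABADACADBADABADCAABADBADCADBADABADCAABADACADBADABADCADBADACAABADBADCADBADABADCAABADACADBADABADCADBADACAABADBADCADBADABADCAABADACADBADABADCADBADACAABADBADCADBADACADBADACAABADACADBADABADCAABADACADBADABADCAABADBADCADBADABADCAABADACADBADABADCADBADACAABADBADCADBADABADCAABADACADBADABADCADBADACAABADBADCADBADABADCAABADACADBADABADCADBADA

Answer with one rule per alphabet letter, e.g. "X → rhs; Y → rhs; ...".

A->BAD, B->CAD, C->CAA, D->A

  step 1 ⇒ step 2: CAAACAAA ⇒ CAA·BAD·BAD·BAD·CAA·BAD·BAD·BAD
    A ↦ BAD
    C ↦ CAA
    B ↦ CAD  (constrained at step 2)
  step 0 ⇒ step 1: CDCD ⇒ CAA·A·CAA·A
    D ↦ A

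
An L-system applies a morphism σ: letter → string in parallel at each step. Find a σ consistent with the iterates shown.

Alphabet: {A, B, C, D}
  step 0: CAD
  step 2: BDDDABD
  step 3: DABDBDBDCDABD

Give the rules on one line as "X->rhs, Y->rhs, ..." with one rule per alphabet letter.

A->C, B->DA, C->D, D->BD

  step 2 ⇒ step 3: BDDDABD ⇒ DA·BD·BD·BD·C·DA·BD
    A ↦ C
    B ↦ DA
    D ↦ BD
    C ↦ D  (constrained at step 0)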